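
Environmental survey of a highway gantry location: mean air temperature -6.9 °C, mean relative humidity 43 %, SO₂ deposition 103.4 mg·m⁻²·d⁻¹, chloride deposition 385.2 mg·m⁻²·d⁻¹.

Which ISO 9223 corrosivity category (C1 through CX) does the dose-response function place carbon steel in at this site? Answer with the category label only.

carbon steel: T≤10 °C ⇒ hinge +0.150·(-6.9−10) = -2.5350
  sulphur-dioxide contribution → 3.699 μm/a
  chloride contribution → 12.83 μm/a
  total first-year rate 16.53 μm/a
16.5 μm/a falls in (1.3, 25] for carbon steel → category C2

C2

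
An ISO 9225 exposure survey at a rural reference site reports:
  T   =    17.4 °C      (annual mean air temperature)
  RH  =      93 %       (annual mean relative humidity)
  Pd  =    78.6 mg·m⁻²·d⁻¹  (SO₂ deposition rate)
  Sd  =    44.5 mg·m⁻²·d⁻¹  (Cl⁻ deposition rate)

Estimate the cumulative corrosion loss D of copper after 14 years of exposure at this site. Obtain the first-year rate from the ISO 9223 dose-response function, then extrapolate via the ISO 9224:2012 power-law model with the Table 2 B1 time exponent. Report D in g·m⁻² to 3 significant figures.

copper: f(T) = -0.080·(T−10) [T>10 °C] = -0.5920
  SO₂ term: 0.0053·78.6^0.26·exp(0.059·93-0.5920) = 2.203
  Sd branch = 0.01025·Sd^0.27·e^(0.036·RH+0.049·T) = 1.906 μm/a
  sum: 2.203 + 1.906 → r_corr = 4.109 μm/a
Long-term exponent b (ISO 9224 Table 2, B1) = 0.667
  D(14) = 4.109 × 14^0.667 = 4.109 × 5.814 = 23.89 μm
  Mass loss = 23.89 μm × 8.96 g/cm³ = 214 g·m⁻²

D(14) = 214 g·m⁻²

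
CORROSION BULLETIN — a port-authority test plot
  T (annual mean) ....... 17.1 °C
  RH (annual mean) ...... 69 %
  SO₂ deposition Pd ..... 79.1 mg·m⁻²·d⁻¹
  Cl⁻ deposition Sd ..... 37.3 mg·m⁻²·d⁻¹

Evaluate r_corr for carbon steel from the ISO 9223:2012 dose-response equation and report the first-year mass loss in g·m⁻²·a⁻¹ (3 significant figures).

r_corr = 511 g·m⁻²·a⁻¹

carbon steel: temperature factor f = -0.054·(7.1) = -0.3834
  Pd branch = 1.77·Pd^0.52·e^(0.02·RH+f) = 46.54 μm/a
  Cl⁻ term: 0.102·37.3^0.62·exp(0.033·69+0.04·17.1) = 18.58
  sum: 46.54 + 18.58 → r_corr = 65.12 μm/a
Convert to mass loss: 65.12 μm/a × 7.85 g/cm³ = 511.2 g·m⁻²·a⁻¹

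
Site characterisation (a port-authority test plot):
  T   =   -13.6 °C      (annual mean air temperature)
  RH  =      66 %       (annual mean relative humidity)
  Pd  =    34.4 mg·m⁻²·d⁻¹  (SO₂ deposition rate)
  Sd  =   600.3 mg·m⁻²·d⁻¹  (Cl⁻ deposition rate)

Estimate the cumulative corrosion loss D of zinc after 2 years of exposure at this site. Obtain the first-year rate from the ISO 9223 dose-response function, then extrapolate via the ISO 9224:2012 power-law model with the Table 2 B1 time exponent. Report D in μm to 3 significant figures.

zinc: f(T) = +0.038·(T−10) [T≤10 °C] = -0.8968
  sulphur-dioxide contribution → 0.5197 μm/a
  chloride contribution → 0.3581 μm/a
  ⇒ r_corr(zinc) = 0.8777 μm/a
Power-law: D(2) = r_corr · 2^0.813
  D(2) = 0.8777 × 2^0.813 = 0.8777 × 1.757 = 1.542 μm

D(2) = 1.54 μm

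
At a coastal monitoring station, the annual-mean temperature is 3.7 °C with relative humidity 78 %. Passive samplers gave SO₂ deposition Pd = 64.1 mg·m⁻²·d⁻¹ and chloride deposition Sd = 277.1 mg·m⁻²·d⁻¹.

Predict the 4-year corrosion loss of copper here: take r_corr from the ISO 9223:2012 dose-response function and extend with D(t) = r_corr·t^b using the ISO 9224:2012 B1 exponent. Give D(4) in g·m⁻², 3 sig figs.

copper: temperature factor f = +0.126·(-6.3) = -0.7938
  sulphur-dioxide contribution → 0.7046 μm/a
  chloride contribution → 0.93 μm/a
  ⇒ r_corr(copper) = 1.635 μm/a
Power-law: D(4) = r_corr · 4^0.667
  D(4) = 1.635 × 4^0.667 = 1.635 × 2.521 = 4.121 μm
  Mass loss = 4.121 μm × 8.96 g/cm³ = 36.92 g·m⁻²

D(4) = 36.9 g·m⁻²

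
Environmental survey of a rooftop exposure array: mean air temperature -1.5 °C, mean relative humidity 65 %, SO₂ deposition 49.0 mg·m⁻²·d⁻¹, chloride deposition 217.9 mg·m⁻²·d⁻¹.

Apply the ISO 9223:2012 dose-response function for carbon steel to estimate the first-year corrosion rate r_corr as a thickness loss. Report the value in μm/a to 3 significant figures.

carbon steel: temperature factor f = +0.150·(-11.5) = -1.7250
  SO₂ term: 1.77·49.0^0.52·exp(0.02·65-1.7250) = 8.756
  Sd branch = 0.102·Sd^0.62·e^(0.033·RH+0.04·T) = 23.11 μm/a
  sum: 8.756 + 23.11 → r_corr = 31.87 μm/a

r_corr = 31.9 μm/a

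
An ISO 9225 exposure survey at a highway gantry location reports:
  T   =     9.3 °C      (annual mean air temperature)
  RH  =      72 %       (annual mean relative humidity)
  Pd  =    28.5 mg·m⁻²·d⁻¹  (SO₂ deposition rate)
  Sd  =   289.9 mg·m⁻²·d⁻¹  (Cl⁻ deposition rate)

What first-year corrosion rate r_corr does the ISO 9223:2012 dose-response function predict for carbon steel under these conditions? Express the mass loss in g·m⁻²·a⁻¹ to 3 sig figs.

carbon steel: temperature factor f = +0.150·(-0.7) = -0.1050
  SO₂ term: 1.77·28.5^0.52·exp(0.02·72-0.1050) = 38.4
  Cl⁻ term: 0.102·289.9^0.62·exp(0.033·72+0.04·9.3) = 53.53
  r_corr = 38.4 + 53.53 = 91.93 μm/a
Convert to mass loss: 91.93 μm/a × 7.85 g/cm³ = 721.6 g·m⁻²·a⁻¹

r_corr = 722 g·m⁻²·a⁻¹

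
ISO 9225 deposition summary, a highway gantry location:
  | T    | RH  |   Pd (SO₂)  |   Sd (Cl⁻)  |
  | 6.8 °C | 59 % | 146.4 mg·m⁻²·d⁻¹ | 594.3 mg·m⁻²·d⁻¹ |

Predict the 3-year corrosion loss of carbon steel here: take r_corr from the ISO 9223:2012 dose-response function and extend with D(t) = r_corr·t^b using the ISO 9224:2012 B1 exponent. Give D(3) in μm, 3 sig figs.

carbon steel: f(T) = +0.150·(T−10) [T≤10 °C] = -0.4800
  sulphur-dioxide contribution → 47.65 μm/a
  chloride contribution → 49.22 μm/a
  total first-year rate 96.87 μm/a
Long-term exponent b (ISO 9224 Table 2, B1) = 0.523
  D(3) = 96.87 × 3^0.523 = 96.87 × 1.776 = 172.1 μm

D(3) = 172 μm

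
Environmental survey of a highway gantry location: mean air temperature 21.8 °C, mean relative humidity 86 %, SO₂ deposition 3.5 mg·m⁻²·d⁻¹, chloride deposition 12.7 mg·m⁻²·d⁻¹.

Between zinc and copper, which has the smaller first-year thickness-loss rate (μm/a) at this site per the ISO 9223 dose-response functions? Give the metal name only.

zinc

zinc: f(T) = -0.071·(T−10) [T>10 °C] = -0.8378
  SO₂ term: 0.0129·3.5^0.44·exp(0.046·86-0.8378) = 0.5061
  Cl⁻ term: 0.0175·12.7^0.57·exp(0.008·86+0.085·21.8) = 0.9457
  sum: 0.5061 + 0.9457 → r_corr = 1.452 μm/a
copper: temperature factor f = -0.080·(11.8) = -0.9440
  Pd branch = 0.0053·Pd^0.26·e^(0.059·RH+f) = 0.4564 μm/a
  Cl⁻ term: 0.01025·12.7^0.27·exp(0.036·86+0.049·21.8) = 1.31
  r_corr = 0.4564 + 1.31 = 1.766 μm/a
Ordering by μm/a: copper (1.77) > zinc (1.45)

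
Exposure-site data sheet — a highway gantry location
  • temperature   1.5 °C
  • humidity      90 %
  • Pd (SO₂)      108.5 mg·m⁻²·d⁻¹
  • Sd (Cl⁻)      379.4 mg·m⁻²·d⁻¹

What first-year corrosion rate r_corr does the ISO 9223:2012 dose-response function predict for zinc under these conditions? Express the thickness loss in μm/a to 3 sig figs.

zinc: T≤10 °C ⇒ hinge +0.038·(1.5−10) = -0.3230
  Pd branch = 0.0129·Pd^0.44·e^(0.046·RH+f) = 4.612 μm/a
  Sd branch = 0.0175·Sd^0.57·e^(0.008·RH+0.085·T) = 1.206 μm/a
  sum: 4.612 + 1.206 → r_corr = 5.817 μm/a

r_corr = 5.82 μm/a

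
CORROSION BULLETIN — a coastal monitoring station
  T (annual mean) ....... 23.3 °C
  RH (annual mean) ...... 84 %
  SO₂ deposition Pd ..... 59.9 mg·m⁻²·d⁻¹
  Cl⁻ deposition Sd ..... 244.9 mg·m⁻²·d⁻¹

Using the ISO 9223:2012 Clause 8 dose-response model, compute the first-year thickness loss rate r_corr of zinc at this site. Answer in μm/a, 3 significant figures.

r_corr = 7.16 μm/a

zinc: T>10 °C ⇒ hinge -0.071·(23.3−10) = -0.9443
  sulphur-dioxide contribution → 1.448 μm/a
  chloride contribution → 5.711 μm/a
  total first-year rate 7.159 μm/a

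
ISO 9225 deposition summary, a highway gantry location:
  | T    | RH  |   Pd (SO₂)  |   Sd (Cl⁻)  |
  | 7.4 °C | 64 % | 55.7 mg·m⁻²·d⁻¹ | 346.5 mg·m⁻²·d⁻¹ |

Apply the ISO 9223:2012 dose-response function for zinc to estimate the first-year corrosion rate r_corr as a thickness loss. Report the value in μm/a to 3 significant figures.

r_corr = 2.84 μm/a

zinc: T≤10 °C ⇒ hinge +0.038·(7.4−10) = -0.0988
  SO₂ term: 0.0129·55.7^0.44·exp(0.046·64-0.0988) = 1.301
  Cl⁻ term: 0.0175·346.5^0.57·exp(0.008·64+0.085·7.4) = 1.535
  r_corr = 1.301 + 1.535 = 2.837 μm/a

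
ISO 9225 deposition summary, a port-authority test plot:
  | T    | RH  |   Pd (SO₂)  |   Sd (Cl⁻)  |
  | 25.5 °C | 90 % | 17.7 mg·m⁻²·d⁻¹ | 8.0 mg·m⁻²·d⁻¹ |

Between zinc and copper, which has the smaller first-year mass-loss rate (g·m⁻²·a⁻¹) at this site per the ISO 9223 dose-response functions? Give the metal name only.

zinc

zinc: temperature factor f = -0.071·(15.5) = -1.1005
  SO₂ term: 0.0129·17.7^0.44·exp(0.046·90-1.1005) = 0.9544
  Cl⁻ term: 0.0175·8.0^0.57·exp(0.008·90+0.085·25.5) = 1.028
  sum: 0.9544 + 1.028 → r_corr = 1.982 μm/a
  mass loss = 1.982 μm/a × 7.14 g/cm³ = 14.15 g·m⁻²·a⁻¹
copper: temperature factor f = -0.080·(15.5) = -1.2400
  SO₂ term: 0.0053·17.7^0.26·exp(0.059·90-1.2400) = 0.6551
  Sd branch = 0.01025·Sd^0.27·e^(0.036·RH+0.049·T) = 1.601 μm/a
  r_corr = 0.6551 + 1.601 = 2.256 μm/a
  mass loss = 2.256 μm/a × 8.96 g/cm³ = 20.21 g·m⁻²·a⁻¹
Ordering by g·m⁻²·a⁻¹: copper (20.2) > zinc (14.2)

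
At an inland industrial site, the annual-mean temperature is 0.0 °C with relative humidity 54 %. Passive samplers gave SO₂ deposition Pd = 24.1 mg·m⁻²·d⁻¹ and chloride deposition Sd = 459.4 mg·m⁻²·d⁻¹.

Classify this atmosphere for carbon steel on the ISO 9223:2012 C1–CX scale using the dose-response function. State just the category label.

carbon steel: T≤10 °C ⇒ hinge +0.150·(0.0−10) = -1.5000
  sulphur-dioxide contribution → 6.084 μm/a
  chloride contribution → 27.11 μm/a
  ⇒ r_corr(carbon steel) = 33.19 μm/a
Category bounds: 25…50 μm/a bracket r_corr ⇒ C3

C3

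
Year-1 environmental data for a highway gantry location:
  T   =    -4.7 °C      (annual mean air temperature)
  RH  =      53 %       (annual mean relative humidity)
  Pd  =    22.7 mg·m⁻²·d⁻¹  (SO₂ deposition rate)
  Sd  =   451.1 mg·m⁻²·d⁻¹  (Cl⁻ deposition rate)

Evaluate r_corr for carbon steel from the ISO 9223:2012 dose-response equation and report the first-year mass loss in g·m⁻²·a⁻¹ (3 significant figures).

carbon steel: temperature factor f = +0.150·(-14.7) = -2.2050
  Pd branch = 1.77·Pd^0.52·e^(0.02·RH+f) = 2.857 μm/a
  Sd branch = 0.102·Sd^0.62·e^(0.033·RH+0.04·T) = 21.49 μm/a
  sum: 2.857 + 21.49 → r_corr = 24.34 μm/a
Convert to mass loss: 24.34 μm/a × 7.85 g/cm³ = 191.1 g·m⁻²·a⁻¹

r_corr = 191 g·m⁻²·a⁻¹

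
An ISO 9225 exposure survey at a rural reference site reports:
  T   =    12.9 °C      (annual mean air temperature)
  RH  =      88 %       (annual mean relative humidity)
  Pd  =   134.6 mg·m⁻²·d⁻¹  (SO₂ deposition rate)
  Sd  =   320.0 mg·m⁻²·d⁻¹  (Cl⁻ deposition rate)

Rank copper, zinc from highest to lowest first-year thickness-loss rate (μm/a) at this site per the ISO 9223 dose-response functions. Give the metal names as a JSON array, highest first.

["zinc", "copper"]

copper: temperature factor f = -0.080·(2.9) = -0.2320
  Pd branch = 0.0053·Pd^0.26·e^(0.059·RH+f) = 2.704 μm/a
  Cl⁻ term: 0.01025·320.0^0.27·exp(0.036·88+0.049·12.9) = 2.175
  sum: 2.704 + 2.175 → r_corr = 4.879 μm/a
zinc: temperature factor f = -0.071·(2.9) = -0.2059
  SO₂ term: 0.0129·134.6^0.44·exp(0.046·88-0.2059) = 5.2
  Sd branch = 0.0175·Sd^0.57·e^(0.008·RH+0.085·T) = 2.837 μm/a
  r_corr = 5.2 + 2.837 = 8.037 μm/a
Ordering by μm/a: zinc (8.04) > copper (4.88)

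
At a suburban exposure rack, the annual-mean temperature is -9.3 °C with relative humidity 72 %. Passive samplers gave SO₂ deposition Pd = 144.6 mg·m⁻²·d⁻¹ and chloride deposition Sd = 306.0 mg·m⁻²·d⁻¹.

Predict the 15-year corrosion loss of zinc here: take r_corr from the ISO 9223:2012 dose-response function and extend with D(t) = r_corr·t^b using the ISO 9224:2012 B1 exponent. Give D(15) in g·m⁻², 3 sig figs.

zinc: f(T) = +0.038·(T−10) [T≤10 °C] = -0.7334
  Pd branch = 0.0129·Pd^0.44·e^(0.046·RH+f) = 1.517 μm/a
  Sd branch = 0.0175·Sd^0.57·e^(0.008·RH+0.085·T) = 0.3688 μm/a
  r_corr = 1.517 + 0.3688 = 1.886 μm/a
Long-term exponent b (ISO 9224 Table 2, B1) = 0.813
  D(15) = 1.886 × 15^0.813 = 1.886 × 9.04 = 17.05 μm
  Mass loss = 17.05 μm × 7.14 g/cm³ = 121.7 g·m⁻²

D(15) = 122 g·m⁻²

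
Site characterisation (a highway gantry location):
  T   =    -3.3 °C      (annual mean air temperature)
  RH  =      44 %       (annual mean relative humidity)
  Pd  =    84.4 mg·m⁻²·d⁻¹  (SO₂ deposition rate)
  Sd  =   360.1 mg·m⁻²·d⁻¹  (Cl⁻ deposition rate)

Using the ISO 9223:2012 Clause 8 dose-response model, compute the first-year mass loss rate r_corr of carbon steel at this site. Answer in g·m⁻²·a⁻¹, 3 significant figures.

carbon steel: f(T) = +0.150·(T−10) [T≤10 °C] = -1.9950
  sulphur-dioxide contribution → 5.827 μm/a
  chloride contribution → 14.68 μm/a
  total first-year rate 20.51 μm/a
Convert to mass loss: 20.51 μm/a × 7.85 g/cm³ = 161 g·m⁻²·a⁻¹

r_corr = 161 g·m⁻²·a⁻¹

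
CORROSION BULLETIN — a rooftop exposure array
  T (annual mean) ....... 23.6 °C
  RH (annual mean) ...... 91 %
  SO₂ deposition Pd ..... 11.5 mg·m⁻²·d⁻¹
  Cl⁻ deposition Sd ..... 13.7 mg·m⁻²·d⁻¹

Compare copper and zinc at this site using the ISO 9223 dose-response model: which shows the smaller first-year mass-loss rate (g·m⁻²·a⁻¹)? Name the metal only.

copper: T>10 °C ⇒ hinge -0.080·(23.6−10) = -1.0880
  sulphur-dioxide contribution → 0.7232 μm/a
  chloride contribution → 1.748 μm/a
  ⇒ r_corr(copper) = 2.471 μm/a
  mass loss = 2.471 μm/a × 8.96 g/cm³ = 22.14 g·m⁻²·a⁻¹
zinc: T>10 °C ⇒ hinge -0.071·(23.6−10) = -0.9656
  sulphur-dioxide contribution → 0.946 μm/a
  chloride contribution → 1.198 μm/a
  total first-year rate 2.144 μm/a
  mass loss = 2.144 μm/a × 7.14 g/cm³ = 15.31 g·m⁻²·a⁻¹
Ordering by g·m⁻²·a⁻¹: copper (22.1) > zinc (15.3)

zinc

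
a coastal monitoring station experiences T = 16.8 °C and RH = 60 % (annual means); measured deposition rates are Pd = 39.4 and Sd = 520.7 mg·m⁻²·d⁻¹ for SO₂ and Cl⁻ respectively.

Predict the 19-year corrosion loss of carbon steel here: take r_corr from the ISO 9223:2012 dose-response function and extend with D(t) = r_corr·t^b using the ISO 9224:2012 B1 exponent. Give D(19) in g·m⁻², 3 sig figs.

D(19) = 3.57e+03 g·m⁻²

carbon steel: f(T) = -0.054·(T−10) [T>10 °C] = -0.3672
  sulphur-dioxide contribution → 27.5 μm/a
  chloride contribution → 69.93 μm/a
  ⇒ r_corr(carbon steel) = 97.42 μm/a
ISO 9224: D(t) = r_corr · t^b with b = 0.523 (carbon steel, B1)
  D(19) = 97.42 × 19^0.523 = 97.42 × 4.664 = 454.4 μm
  Mass loss = 454.4 μm × 7.85 g/cm³ = 3567 g·m⁻²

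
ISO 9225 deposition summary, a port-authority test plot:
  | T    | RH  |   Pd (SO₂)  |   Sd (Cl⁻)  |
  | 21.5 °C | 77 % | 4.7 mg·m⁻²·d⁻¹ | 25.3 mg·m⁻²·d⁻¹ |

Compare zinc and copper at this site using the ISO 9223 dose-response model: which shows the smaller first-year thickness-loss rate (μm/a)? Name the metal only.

copper

zinc: temperature factor f = -0.071·(11.5) = -0.8165
  sulphur-dioxide contribution → 0.389 μm/a
  chloride contribution → 1.271 μm/a
  ⇒ r_corr(zinc) = 1.66 μm/a
copper: f(T) = -0.080·(T−10) [T>10 °C] = -0.9200
  sulphur-dioxide contribution → 0.2968 μm/a
  chloride contribution → 1.125 μm/a
  ⇒ r_corr(copper) = 1.421 μm/a
Ordering by μm/a: zinc (1.66) > copper (1.42)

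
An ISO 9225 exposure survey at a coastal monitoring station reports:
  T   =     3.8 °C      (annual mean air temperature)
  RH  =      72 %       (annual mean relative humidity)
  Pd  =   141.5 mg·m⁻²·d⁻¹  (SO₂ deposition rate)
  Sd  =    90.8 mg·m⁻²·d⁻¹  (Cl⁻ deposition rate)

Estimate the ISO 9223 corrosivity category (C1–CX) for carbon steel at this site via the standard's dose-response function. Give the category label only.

carbon steel: temperature factor f = +0.150·(-6.2) = -0.9300
  Pd branch = 1.77·Pd^0.52·e^(0.02·RH+f) = 38.71 μm/a
  Cl⁻ term: 0.102·90.8^0.62·exp(0.033·72+0.04·3.8) = 20.92
  r_corr = 38.71 + 20.92 = 59.63 μm/a
59.6 μm/a falls in (50, 80] for carbon steel → category C4

C4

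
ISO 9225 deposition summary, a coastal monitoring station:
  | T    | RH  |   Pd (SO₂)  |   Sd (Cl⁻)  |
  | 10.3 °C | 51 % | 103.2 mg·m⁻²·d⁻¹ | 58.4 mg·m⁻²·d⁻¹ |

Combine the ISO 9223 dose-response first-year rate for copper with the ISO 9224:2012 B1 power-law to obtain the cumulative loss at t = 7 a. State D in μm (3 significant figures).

copper: temperature factor f = -0.080·(0.3) = -0.0240
  sulphur-dioxide contribution → 0.3501 μm/a
  chloride contribution → 0.3193 μm/a
  ⇒ r_corr(copper) = 0.6694 μm/a
Power-law: D(7) = r_corr · 7^0.667
  D(7) = 0.6694 × 7^0.667 = 0.6694 × 3.662 = 2.451 μm

D(7) = 2.45 μm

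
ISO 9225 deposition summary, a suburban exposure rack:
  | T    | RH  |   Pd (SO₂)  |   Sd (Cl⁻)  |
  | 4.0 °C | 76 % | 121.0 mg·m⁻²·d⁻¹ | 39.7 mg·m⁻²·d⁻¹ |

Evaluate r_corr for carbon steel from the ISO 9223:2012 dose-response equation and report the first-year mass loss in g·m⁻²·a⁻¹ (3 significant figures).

r_corr = 426 g·m⁻²·a⁻¹

carbon steel: temperature factor f = +0.150·(-6.0) = -0.9000
  SO₂ term: 1.77·121.0^0.52·exp(0.02·76-0.9000) = 39.84
  Sd branch = 0.102·Sd^0.62·e^(0.033·RH+0.04·T) = 14.41 μm/a
  r_corr = 39.84 + 14.41 = 54.24 μm/a
Convert to mass loss: 54.24 μm/a × 7.85 g/cm³ = 425.8 g·m⁻²·a⁻¹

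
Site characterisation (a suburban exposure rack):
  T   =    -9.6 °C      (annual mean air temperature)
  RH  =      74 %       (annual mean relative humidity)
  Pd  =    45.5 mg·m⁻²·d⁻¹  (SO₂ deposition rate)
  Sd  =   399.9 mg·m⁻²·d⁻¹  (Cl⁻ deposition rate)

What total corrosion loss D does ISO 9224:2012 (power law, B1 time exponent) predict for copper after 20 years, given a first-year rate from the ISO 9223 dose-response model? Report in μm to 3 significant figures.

D(20) = 4.12 μm

copper: temperature factor f = +0.126·(-19.6) = -2.4696
  Pd branch = 0.0053·Pd^0.26·e^(0.059·RH+f) = 0.09527 μm/a
  Sd branch = 0.01025·Sd^0.27·e^(0.036·RH+0.049·T) = 0.4634 μm/a
  r_corr = 0.09527 + 0.4634 = 0.5586 μm/a
Long-term exponent b (ISO 9224 Table 2, B1) = 0.667
  D(20) = 0.5586 × 20^0.667 = 0.5586 × 7.375 = 4.12 μm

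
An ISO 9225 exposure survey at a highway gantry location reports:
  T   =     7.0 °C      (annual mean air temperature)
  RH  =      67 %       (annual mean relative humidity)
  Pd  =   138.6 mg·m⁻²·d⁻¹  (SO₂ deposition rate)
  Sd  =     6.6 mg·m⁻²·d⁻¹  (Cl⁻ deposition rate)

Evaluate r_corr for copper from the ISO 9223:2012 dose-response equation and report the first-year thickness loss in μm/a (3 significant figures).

copper: T≤10 °C ⇒ hinge +0.126·(7.0−10) = -0.3780
  SO₂ term: 0.0053·138.6^0.26·exp(0.059·67-0.3780) = 0.6819
  Cl⁻ term: 0.01025·6.6^0.27·exp(0.036·67+0.049·7.0) = 0.2682
  sum: 0.6819 + 0.2682 → r_corr = 0.9501 μm/a

r_corr = 0.950 μm/a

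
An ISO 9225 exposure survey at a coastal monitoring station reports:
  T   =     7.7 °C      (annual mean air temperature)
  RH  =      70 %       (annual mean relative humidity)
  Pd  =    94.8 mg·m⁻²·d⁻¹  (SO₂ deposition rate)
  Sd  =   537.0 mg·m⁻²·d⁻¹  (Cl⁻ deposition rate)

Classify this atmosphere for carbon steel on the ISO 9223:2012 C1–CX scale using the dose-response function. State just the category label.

carbon steel: f(T) = +0.150·(T−10) [T≤10 °C] = -0.3450
  SO₂ term: 1.77·94.8^0.52·exp(0.02·70-0.3450) = 54.21
  Cl⁻ term: 0.102·537.0^0.62·exp(0.033·70+0.04·7.7) = 68.89
  r_corr = 54.21 + 68.89 = 123.1 μm/a
ISO 9223 Table 2 (carbon steel): 80 < 123 ≤ 200 μm/a ⇒ C5

C5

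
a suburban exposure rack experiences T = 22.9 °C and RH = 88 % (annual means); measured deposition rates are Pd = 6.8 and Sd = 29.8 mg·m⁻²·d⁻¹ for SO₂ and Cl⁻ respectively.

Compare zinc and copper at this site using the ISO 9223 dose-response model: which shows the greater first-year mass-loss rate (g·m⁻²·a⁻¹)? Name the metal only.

zinc: temperature factor f = -0.071·(12.9) = -0.9159
  SO₂ term: 0.0129·6.8^0.44·exp(0.046·88-0.9159) = 0.6873
  Cl⁻ term: 0.0175·29.8^0.57·exp(0.008·88+0.085·22.9) = 1.716
  sum: 0.6873 + 1.716 → r_corr = 2.403 μm/a
  mass loss = 2.403 μm/a × 7.14 g/cm³ = 17.16 g·m⁻²·a⁻¹
copper: temperature factor f = -0.080·(12.9) = -1.0320
  Pd branch = 0.0053·Pd^0.26·e^(0.059·RH+f) = 0.559 μm/a
  Sd branch = 0.01025·Sd^0.27·e^(0.036·RH+0.049·T) = 1.87 μm/a
  r_corr = 0.559 + 1.87 = 2.429 μm/a
  mass loss = 2.429 μm/a × 8.96 g/cm³ = 21.77 g·m⁻²·a⁻¹
Ordering by g·m⁻²·a⁻¹: copper (21.8) > zinc (17.2)

copper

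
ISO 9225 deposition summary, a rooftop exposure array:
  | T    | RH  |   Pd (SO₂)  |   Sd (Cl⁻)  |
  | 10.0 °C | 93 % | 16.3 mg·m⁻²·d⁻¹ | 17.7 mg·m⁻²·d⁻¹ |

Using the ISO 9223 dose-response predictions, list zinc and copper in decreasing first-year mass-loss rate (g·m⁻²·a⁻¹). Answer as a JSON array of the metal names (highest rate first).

zinc: f(T) = +0.038·(T−10) [T≤10 °C] = +0.0000
  SO₂ term: 0.0129·16.3^0.44·exp(0.046·93+0.0000) = 3.176
  Cl⁻ term: 0.0175·17.7^0.57·exp(0.008·93+0.085·10.0) = 0.4432
  r_corr = 3.176 + 0.4432 = 3.619 μm/a
  mass loss = 3.619 μm/a × 7.14 g/cm³ = 25.84 g·m⁻²·a⁻¹
copper: temperature factor f = +0.126·(0.0) = +0.0000
  Pd branch = 0.0053·Pd^0.26·e^(0.059·RH+f) = 2.645 μm/a
  Cl⁻ term: 0.01025·17.7^0.27·exp(0.036·93+0.049·10.0) = 1.034
  r_corr = 2.645 + 1.034 = 3.679 μm/a
  mass loss = 3.679 μm/a × 8.96 g/cm³ = 32.96 g·m⁻²·a⁻¹
Ordering by g·m⁻²·a⁻¹: copper (33) > zinc (25.8)

["copper", "zinc"]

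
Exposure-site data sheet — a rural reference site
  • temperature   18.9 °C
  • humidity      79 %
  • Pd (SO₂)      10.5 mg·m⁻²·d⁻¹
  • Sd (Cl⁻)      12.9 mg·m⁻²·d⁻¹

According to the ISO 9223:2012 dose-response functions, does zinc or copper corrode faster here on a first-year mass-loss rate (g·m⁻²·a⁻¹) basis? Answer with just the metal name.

zinc: T>10 °C ⇒ hinge -0.071·(18.9−10) = -0.6319
  Pd branch = 0.0129·Pd^0.44·e^(0.046·RH+f) = 0.7306 μm/a
  Cl⁻ term: 0.0175·12.9^0.57·exp(0.008·79+0.085·18.9) = 0.7051
  r_corr = 0.7306 + 0.7051 = 1.436 μm/a
  mass loss = 1.436 μm/a × 7.14 g/cm³ = 10.25 g·m⁻²·a⁻¹
copper: T>10 °C ⇒ hinge -0.080·(18.9−10) = -0.7120
  Pd branch = 0.0053·Pd^0.26·e^(0.059·RH+f) = 0.5068 μm/a
  Cl⁻ term: 0.01025·12.9^0.27·exp(0.036·79+0.049·18.9) = 0.887
  r_corr = 0.5068 + 0.887 = 1.394 μm/a
  mass loss = 1.394 μm/a × 8.96 g/cm³ = 12.49 g·m⁻²·a⁻¹
Ordering by g·m⁻²·a⁻¹: copper (12.5) > zinc (10.3)

copper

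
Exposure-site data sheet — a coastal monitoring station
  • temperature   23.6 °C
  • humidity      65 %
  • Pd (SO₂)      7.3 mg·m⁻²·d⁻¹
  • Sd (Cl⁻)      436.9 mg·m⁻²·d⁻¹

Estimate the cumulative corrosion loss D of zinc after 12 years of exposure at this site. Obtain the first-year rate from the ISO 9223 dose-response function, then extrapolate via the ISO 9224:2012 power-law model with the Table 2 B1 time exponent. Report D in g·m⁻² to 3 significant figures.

D(12) = 389 g·m⁻²

zinc: T>10 °C ⇒ hinge -0.071·(23.6−10) = -0.9656
  sulphur-dioxide contribution → 0.2342 μm/a
  chloride contribution → 7 μm/a
  ⇒ r_corr(zinc) = 7.234 μm/a
Power-law: D(12) = r_corr · 12^0.813
  D(12) = 7.234 × 12^0.813 = 7.234 × 7.54 = 54.54 μm
  Mass loss = 54.54 μm × 7.14 g/cm³ = 389.4 g·m⁻²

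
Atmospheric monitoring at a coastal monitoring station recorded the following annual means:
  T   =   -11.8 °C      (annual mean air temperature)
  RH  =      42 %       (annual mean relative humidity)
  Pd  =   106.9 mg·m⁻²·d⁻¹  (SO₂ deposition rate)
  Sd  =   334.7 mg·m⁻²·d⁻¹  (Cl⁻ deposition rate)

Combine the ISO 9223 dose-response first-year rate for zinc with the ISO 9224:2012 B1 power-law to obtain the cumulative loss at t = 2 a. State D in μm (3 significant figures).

zinc: f(T) = +0.038·(T−10) [T≤10 °C] = -0.8284
  sulphur-dioxide contribution → 0.3038 μm/a
  chloride contribution → 0.2468 μm/a
  total first-year rate 0.5507 μm/a
ISO 9224: D(t) = r_corr · t^b with b = 0.813 (zinc, B1)
  D(2) = 0.5507 × 2^0.813 = 0.5507 × 1.757 = 0.9674 μm

D(2) = 0.967 μm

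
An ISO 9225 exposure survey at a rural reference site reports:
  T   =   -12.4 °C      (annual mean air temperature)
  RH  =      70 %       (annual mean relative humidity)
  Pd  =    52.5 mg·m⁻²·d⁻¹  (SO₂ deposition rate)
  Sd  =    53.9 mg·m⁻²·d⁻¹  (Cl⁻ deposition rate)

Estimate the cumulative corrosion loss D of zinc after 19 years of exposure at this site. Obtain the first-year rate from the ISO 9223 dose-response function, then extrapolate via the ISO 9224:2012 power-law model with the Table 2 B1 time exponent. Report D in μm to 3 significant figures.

D(19) = 9.76 μm

zinc: T≤10 °C ⇒ hinge +0.038·(-12.4−10) = -0.8512
  Pd branch = 0.0129·Pd^0.44·e^(0.046·RH+f) = 0.7874 μm/a
  Sd branch = 0.0175·Sd^0.57·e^(0.008·RH+0.085·T) = 0.1036 μm/a
  r_corr = 0.7874 + 0.1036 = 0.8911 μm/a
Long-term exponent b (ISO 9224 Table 2, B1) = 0.813
  D(19) = 0.8911 × 19^0.813 = 0.8911 × 10.96 = 9.762 μm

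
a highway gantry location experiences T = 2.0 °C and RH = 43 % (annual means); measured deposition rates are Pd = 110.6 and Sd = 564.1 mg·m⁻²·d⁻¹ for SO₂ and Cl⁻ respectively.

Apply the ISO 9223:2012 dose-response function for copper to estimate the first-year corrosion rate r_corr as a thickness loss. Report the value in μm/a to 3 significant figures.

copper: f(T) = +0.126·(T−10) [T≤10 °C] = -1.0080
  Pd branch = 0.0053·Pd^0.26·e^(0.059·RH+f) = 0.08312 μm/a
  Cl⁻ term: 0.01025·564.1^0.27·exp(0.036·43+0.049·2.0) = 0.2941
  r_corr = 0.08312 + 0.2941 = 0.3772 μm/a

r_corr = 0.377 μm/a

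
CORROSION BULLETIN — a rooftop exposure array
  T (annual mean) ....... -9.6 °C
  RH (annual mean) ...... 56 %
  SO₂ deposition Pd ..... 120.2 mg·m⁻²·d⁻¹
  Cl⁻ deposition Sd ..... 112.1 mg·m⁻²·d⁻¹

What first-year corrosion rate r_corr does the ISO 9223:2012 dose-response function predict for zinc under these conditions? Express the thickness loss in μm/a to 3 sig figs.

zinc: temperature factor f = +0.038·(-19.6) = -0.7448
  SO₂ term: 0.0129·120.2^0.44·exp(0.046·56-0.7448) = 0.6623
  Sd branch = 0.0175·Sd^0.57·e^(0.008·RH+0.085·T) = 0.1784 μm/a
  sum: 0.6623 + 0.1784 → r_corr = 0.8407 μm/a

r_corr = 0.841 μm/a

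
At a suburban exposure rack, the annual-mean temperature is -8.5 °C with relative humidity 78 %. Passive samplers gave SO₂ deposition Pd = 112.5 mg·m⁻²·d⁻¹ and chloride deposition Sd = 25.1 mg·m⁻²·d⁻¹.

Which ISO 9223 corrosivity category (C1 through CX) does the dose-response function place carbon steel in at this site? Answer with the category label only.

carbon steel: temperature factor f = +0.150·(-18.5) = -2.7750
  SO₂ term: 1.77·112.5^0.52·exp(0.02·78-2.7750) = 6.122
  Sd branch = 0.102·Sd^0.62·e^(0.033·RH+0.04·T) = 7.024 μm/a
  sum: 6.122 + 7.024 → r_corr = 13.15 μm/a
13.1 μm/a falls in (1.3, 25] for carbon steel → category C2

C2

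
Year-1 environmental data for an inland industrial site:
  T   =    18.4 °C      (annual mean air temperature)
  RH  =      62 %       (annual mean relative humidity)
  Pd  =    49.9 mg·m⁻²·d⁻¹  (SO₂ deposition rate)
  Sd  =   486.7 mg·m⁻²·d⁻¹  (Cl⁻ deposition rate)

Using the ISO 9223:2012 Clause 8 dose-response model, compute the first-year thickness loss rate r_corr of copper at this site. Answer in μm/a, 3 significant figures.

copper: temperature factor f = -0.080·(8.4) = -0.6720
  sulphur-dioxide contribution → 0.2901 μm/a
  chloride contribution → 1.251 μm/a
  ⇒ r_corr(copper) = 1.541 μm/a

r_corr = 1.54 μm/a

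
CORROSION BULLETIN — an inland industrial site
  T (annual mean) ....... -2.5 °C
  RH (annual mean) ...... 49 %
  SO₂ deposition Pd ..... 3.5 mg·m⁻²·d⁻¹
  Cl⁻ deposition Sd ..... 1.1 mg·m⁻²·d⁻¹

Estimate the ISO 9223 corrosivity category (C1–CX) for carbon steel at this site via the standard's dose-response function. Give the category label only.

C2

carbon steel: f(T) = +0.150·(T−10) [T≤10 °C] = -1.8750
  sulphur-dioxide contribution → 1.387 μm/a
  chloride contribution → 0.4933 μm/a
  ⇒ r_corr(carbon steel) = 1.881 μm/a
1.88 μm/a falls in (1.3, 25] for carbon steel → category C2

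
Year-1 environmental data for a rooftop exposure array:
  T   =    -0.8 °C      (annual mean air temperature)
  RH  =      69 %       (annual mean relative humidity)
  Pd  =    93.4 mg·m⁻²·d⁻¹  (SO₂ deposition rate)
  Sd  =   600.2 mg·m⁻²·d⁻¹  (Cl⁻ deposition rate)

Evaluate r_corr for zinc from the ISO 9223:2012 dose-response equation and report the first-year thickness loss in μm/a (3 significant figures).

r_corr = 2.59 μm/a

zinc: temperature factor f = +0.038·(-10.8) = -0.4104
  sulphur-dioxide contribution → 1.506 μm/a
  chloride contribution → 1.089 μm/a
  total first-year rate 2.594 μm/a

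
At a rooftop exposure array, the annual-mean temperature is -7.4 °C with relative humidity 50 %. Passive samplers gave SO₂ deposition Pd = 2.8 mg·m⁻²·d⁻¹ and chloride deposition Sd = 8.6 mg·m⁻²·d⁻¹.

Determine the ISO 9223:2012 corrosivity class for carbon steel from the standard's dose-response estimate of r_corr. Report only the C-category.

C2

carbon steel: T≤10 °C ⇒ hinge +0.150·(-7.4−10) = -2.6100
  sulphur-dioxide contribution → 0.6043 μm/a
  chloride contribution → 1.5 μm/a
  total first-year rate 2.104 μm/a
ISO 9223 Table 2 (carbon steel): 1.3 < 2.1 ≤ 25 μm/a ⇒ C2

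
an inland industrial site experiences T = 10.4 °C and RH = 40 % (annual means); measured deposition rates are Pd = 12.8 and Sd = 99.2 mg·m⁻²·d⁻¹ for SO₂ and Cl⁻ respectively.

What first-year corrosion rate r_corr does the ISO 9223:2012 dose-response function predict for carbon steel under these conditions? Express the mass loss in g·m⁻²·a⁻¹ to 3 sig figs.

carbon steel: f(T) = -0.054·(T−10) [T>10 °C] = -0.0216
  sulphur-dioxide contribution → 14.51 μm/a
  chloride contribution → 10.01 μm/a
  total first-year rate 24.52 μm/a
Convert to mass loss: 24.52 μm/a × 7.85 g/cm³ = 192.5 g·m⁻²·a⁻¹

r_corr = 192 g·m⁻²·a⁻¹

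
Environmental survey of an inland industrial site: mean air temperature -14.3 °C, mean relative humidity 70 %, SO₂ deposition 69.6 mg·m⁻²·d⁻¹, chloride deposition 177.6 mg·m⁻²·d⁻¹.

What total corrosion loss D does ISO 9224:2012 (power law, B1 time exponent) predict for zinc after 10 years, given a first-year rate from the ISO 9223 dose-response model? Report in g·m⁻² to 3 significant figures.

zinc: f(T) = +0.038·(T−10) [T≤10 °C] = -0.9234
  SO₂ term: 0.0129·69.6^0.44·exp(0.046·70-0.9234) = 0.8294
  Cl⁻ term: 0.0175·177.6^0.57·exp(0.008·70+0.085·-14.3) = 0.174
  r_corr = 0.8294 + 0.174 = 1.003 μm/a
Long-term exponent b (ISO 9224 Table 2, B1) = 0.813
  D(10) = 1.003 × 10^0.813 = 1.003 × 6.501 = 6.523 μm
  Mass loss = 6.523 μm × 7.14 g/cm³ = 46.57 g·m⁻²

D(10) = 46.6 g·m⁻²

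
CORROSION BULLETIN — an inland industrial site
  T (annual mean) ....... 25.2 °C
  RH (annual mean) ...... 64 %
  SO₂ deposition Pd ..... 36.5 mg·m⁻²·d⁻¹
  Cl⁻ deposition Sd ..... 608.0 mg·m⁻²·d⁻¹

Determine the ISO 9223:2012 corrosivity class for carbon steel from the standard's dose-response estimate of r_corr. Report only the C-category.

C5

carbon steel: f(T) = -0.054·(T−10) [T>10 °C] = -0.8208
  Pd branch = 1.77·Pd^0.52·e^(0.02·RH+f) = 18.19 μm/a
  Sd branch = 0.102·Sd^0.62·e^(0.033·RH+0.04·T) = 122.9 μm/a
  r_corr = 18.19 + 122.9 = 141.1 μm/a
Category bounds: 80…200 μm/a bracket r_corr ⇒ C5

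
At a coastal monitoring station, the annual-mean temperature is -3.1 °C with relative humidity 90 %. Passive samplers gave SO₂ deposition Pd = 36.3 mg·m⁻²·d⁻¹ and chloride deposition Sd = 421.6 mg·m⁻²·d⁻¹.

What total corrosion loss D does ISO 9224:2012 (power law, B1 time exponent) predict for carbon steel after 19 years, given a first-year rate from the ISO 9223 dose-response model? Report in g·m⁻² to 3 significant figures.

D(19) = 3.08e+03 g·m⁻²

carbon steel: temperature factor f = +0.150·(-13.1) = -1.9650
  SO₂ term: 1.77·36.3^0.52·exp(0.02·90-1.9650) = 9.716
  Sd branch = 0.102·Sd^0.62·e^(0.033·RH+0.04·T) = 74.48 μm/a
  sum: 9.716 + 74.48 → r_corr = 84.2 μm/a
ISO 9224: D(t) = r_corr · t^b with b = 0.523 (carbon steel, B1)
  D(19) = 84.2 × 19^0.523 = 84.2 × 4.664 = 392.7 μm
  Mass loss = 392.7 μm × 7.85 g/cm³ = 3083 g·m⁻²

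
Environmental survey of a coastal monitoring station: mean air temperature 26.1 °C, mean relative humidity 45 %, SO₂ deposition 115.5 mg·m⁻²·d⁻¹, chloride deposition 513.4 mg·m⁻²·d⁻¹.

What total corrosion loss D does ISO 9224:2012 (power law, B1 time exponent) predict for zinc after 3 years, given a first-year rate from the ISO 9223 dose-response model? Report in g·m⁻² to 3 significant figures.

D(3) = 146 g·m⁻²

zinc: temperature factor f = -0.071·(16.1) = -1.1431
  SO₂ term: 0.0129·115.5^0.44·exp(0.046·45-1.1431) = 0.2634
  Cl⁻ term: 0.0175·513.4^0.57·exp(0.008·45+0.085·26.1) = 8.088
  r_corr = 0.2634 + 8.088 = 8.351 μm/a
ISO 9224: D(t) = r_corr · t^b with b = 0.813 (zinc, B1)
  D(3) = 8.351 × 3^0.813 = 8.351 × 2.443 = 20.4 μm
  Mass loss = 20.4 μm × 7.14 g/cm³ = 145.7 g·m⁻²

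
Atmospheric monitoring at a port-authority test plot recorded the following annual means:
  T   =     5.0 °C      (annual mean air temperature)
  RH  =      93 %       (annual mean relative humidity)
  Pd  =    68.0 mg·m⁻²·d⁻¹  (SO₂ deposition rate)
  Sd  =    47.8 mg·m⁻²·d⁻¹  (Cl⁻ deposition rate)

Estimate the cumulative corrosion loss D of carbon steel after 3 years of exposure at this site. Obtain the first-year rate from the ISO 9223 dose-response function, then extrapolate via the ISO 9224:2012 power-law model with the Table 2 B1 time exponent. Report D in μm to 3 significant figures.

D(3) = 138 μm

carbon steel: T≤10 °C ⇒ hinge +0.150·(5.0−10) = -0.7500
  sulphur-dioxide contribution → 48.19 μm/a
  chloride contribution → 29.48 μm/a
  ⇒ r_corr(carbon steel) = 77.67 μm/a
Power-law: D(3) = r_corr · 3^0.523
  D(3) = 77.67 × 3^0.523 = 77.67 × 1.776 = 138 μm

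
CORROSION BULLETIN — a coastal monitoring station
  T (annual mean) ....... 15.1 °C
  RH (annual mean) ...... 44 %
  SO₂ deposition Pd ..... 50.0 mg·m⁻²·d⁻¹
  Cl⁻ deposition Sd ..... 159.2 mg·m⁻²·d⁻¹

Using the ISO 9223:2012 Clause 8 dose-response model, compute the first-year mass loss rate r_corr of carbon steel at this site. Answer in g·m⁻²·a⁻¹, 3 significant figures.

carbon steel: T>10 °C ⇒ hinge -0.054·(15.1−10) = -0.2754
  SO₂ term: 1.77·50.0^0.52·exp(0.02·44-0.2754) = 24.77
  Sd branch = 0.102·Sd^0.62·e^(0.033·RH+0.04·T) = 18.48 μm/a
  r_corr = 24.77 + 18.48 = 43.26 μm/a
Convert to mass loss: 43.26 μm/a × 7.85 g/cm³ = 339.6 g·m⁻²·a⁻¹

r_corr = 340 g·m⁻²·a⁻¹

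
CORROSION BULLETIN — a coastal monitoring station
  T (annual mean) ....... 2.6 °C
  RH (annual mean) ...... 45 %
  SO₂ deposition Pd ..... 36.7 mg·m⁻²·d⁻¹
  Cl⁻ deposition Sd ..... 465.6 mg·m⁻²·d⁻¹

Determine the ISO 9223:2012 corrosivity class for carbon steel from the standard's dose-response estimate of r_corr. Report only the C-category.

carbon steel: temperature factor f = +0.150·(-7.4) = -1.1100
  SO₂ term: 1.77·36.7^0.52·exp(0.02·45-1.1100) = 9.341
  Cl⁻ term: 0.102·465.6^0.62·exp(0.033·45+0.04·2.6) = 22.54
  sum: 9.341 + 22.54 → r_corr = 31.88 μm/a
Category bounds: 25…50 μm/a bracket r_corr ⇒ C3

C3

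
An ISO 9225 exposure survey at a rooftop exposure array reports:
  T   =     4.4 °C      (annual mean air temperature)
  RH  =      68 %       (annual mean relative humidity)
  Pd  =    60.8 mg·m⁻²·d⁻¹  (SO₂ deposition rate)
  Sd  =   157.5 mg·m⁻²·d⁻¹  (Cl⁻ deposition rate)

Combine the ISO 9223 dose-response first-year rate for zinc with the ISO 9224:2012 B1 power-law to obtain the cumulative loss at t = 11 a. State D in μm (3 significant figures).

zinc: temperature factor f = +0.038·(-5.6) = -0.2128
  SO₂ term: 0.0129·60.8^0.44·exp(0.046·68-0.2128) = 1.451
  Sd branch = 0.0175·Sd^0.57·e^(0.008·RH+0.085·T) = 0.7837 μm/a
  sum: 1.451 + 0.7837 → r_corr = 2.234 μm/a
ISO 9224: D(t) = r_corr · t^b with b = 0.813 (zinc, B1)
  D(11) = 2.234 × 11^0.813 = 2.234 × 7.025 = 15.7 μm

D(11) = 15.7 μm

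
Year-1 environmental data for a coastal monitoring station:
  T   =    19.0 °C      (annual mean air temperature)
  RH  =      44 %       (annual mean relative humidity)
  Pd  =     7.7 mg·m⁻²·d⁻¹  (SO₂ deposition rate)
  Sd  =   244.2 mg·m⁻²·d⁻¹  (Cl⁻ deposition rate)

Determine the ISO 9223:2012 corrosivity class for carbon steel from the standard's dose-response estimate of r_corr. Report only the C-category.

carbon steel: temperature factor f = -0.054·(9.0) = -0.4860
  SO₂ term: 1.77·7.7^0.52·exp(0.02·44-0.4860) = 7.587
  Sd branch = 0.102·Sd^0.62·e^(0.033·RH+0.04·T) = 28.16 μm/a
  r_corr = 7.587 + 28.16 = 35.75 μm/a
ISO 9223 Table 2 (carbon steel): 25 < 35.7 ≤ 50 μm/a ⇒ C3

C3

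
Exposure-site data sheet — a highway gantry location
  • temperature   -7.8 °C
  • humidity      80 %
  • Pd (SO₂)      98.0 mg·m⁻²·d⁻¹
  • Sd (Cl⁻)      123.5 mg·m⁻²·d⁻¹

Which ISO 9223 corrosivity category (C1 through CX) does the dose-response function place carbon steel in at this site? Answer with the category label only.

C3

carbon steel: temperature factor f = +0.150·(-17.8) = -2.6700
  SO₂ term: 1.77·98.0^0.52·exp(0.02·80-2.6700) = 6.587
  Cl⁻ term: 0.102·123.5^0.62·exp(0.033·80+0.04·-7.8) = 20.72
  r_corr = 6.587 + 20.72 = 27.31 μm/a
27.3 μm/a falls in (25, 50] for carbon steel → category C3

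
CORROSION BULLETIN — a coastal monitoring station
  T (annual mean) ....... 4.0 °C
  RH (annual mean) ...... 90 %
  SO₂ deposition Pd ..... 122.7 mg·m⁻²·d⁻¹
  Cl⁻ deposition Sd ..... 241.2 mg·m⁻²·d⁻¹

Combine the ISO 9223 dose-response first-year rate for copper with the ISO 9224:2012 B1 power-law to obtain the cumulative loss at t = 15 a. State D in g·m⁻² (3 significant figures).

copper: temperature factor f = +0.126·(-6.0) = -0.7560
  SO₂ term: 0.0053·122.7^0.26·exp(0.059·90-0.7560) = 1.759
  Cl⁻ term: 0.01025·241.2^0.27·exp(0.036·90+0.049·4.0) = 1.4
  r_corr = 1.759 + 1.4 = 3.159 μm/a
ISO 9224: D(t) = r_corr · t^b with b = 0.667 (copper, B1)
  D(15) = 3.159 × 15^0.667 = 3.159 × 6.088 = 19.23 μm
  Mass loss = 19.23 μm × 8.96 g/cm³ = 172.3 g·m⁻²

D(15) = 172 g·m⁻²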